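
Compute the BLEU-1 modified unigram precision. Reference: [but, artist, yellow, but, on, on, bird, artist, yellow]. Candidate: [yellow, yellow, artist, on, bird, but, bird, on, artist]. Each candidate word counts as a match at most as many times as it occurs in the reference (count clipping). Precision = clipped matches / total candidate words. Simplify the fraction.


Reference word counts: {'artist': 2, 'bird': 1, 'but': 2, 'on': 2, 'yellow': 2}
Checking each candidate word (with clipping):
  'yellow' -> in reference (ref count 2, used 1/2) -> match (matches: 1)
  'yellow' -> in reference (ref count 2, used 2/2) -> match (matches: 2)
  'artist' -> in reference (ref count 2, used 1/2) -> match (matches: 3)
  'on' -> in reference (ref count 2, used 1/2) -> match (matches: 4)
  'bird' -> in reference (ref count 1, used 1/1) -> match (matches: 5)
  'but' -> in reference (ref count 2, used 1/2) -> match (matches: 6)
  'bird' -> ref count 1 already used up (1/1) -> clipped, no match (matches: 6)
  'on' -> in reference (ref count 2, used 2/2) -> match (matches: 7)
  'artist' -> in reference (ref count 2, used 2/2) -> match (matches: 8)
Clipped matches: 8, Candidate length: 9
Precision = 8/9

8/9


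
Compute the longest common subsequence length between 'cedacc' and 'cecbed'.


DP table for LCS of 'cedacc' and 'cecbed':
       c  e  c  b  e  d
    0  0  0  0  0  0  0
  c 0  1  1  1  1  1  1
  e 0  1  2  2  2  2  2
  d 0  1  2  2  2  2  3
  a 0  1  2  2  2  2  3
  c 0  1  2  3  3  3  3
  c 0  1  2  3  3  3  3
LCS: 'ced'
LCS length = 3

3


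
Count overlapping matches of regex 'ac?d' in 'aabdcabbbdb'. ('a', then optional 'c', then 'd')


Pattern: ac?d means 'a', then optional 'c', then 'd'.
Scanning 'aabdcabbbdb' position-by-position:
  Pos 0: window 'aab' -> no
  Pos 1: window 'abd' -> no
  Pos 2: window 'bdc' -> no
  Pos 3: window 'dca' -> no
  Pos 4: window 'cab' -> no
  Pos 5: window 'abb' -> no
  Pos 6: window 'bbb' -> no
  Pos 7: window 'bbd' -> no
  Pos 8: window 'bdb' -> no
  Pos 9: window 'db' -> no
  Pos 10: window 'b' -> no
Total matches: 0

0


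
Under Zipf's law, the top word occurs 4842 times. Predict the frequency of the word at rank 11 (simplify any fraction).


Zipf's law: freq(rank) = f1 / rank
f1 = 4842, rank = 11
freq = 4842 / 11
GCD(4842, 11) = 1
Simplified: 4842/11

4842/11


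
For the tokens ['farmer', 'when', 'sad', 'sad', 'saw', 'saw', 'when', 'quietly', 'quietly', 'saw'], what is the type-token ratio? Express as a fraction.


Tokens: 10
Unique types: ('farmer', 'quietly', 'sad', 'saw', 'when') = 5
TTR = 5/10
Simplify: divide both by 5 -> 1/2
TTR = 1/2

1/2


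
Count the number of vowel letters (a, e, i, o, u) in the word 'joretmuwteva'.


Scanning each character of 'joretmuwteva':
  Position 1: 'j' -> consonant (running count: 0)
  Position 2: 'o' -> vowel (running count: 1)
  Position 3: 'r' -> consonant (running count: 1)
  Position 4: 'e' -> vowel (running count: 2)
  Position 5: 't' -> consonant (running count: 2)
  Position 6: 'm' -> consonant (running count: 2)
  Position 7: 'u' -> vowel (running count: 3)
  Position 8: 'w' -> consonant (running count: 3)
  Position 9: 't' -> consonant (running count: 3)
  Position 10: 'e' -> vowel (running count: 4)
  Position 11: 'v' -> consonant (running count: 4)
  Position 12: 'a' -> vowel (running count: 5)
Total vowels: 5

5


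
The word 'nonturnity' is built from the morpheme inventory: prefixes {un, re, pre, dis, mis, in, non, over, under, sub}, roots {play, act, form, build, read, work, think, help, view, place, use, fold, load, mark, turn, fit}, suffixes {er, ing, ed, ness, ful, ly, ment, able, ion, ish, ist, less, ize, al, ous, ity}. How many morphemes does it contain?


Segmenting 'nonturnity' against the inventory:
  'non' -> prefix (morpheme 1)
  'turn' -> root (morpheme 2)
  'ity' -> suffix (morpheme 3)
Total morphemes: 3

3


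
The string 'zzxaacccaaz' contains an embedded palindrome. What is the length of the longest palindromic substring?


Scanning 'zzxaacccaaz' for palindromic substrings.
Substring at positions 3-9: 'aacccaa'.
Check: reverse('aacccaa') = 'aacccaa' -> palindrome confirmed.
Neighbouring characters ('x' / 'z') break symmetry, so it cannot extend further.
No longer palindromic substring exists; longest length = 7

7


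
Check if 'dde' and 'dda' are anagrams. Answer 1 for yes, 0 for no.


Sort characters of 'dde': 'dde'
Sort characters of 'dda': 'add'
Sorted forms differ -> they are NOT anagrams
Result: 0

0


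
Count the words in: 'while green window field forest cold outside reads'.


Counting words by splitting on spaces:
  Word 1: 'while'
  Word 2: 'green'
  Word 3: 'window'
  Word 4: 'field'
  Word 5: 'forest'
  Word 6: 'cold'
  Word 7: 'outside'
  Word 8: 'reads'
Total words: 8

8


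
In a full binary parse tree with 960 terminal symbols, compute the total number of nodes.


Leaf nodes (terminals): 960
Internal nodes = n - 1 = 960 - 1 = 959
Total = leaves + internal = 960 + 959 = 1919

1919


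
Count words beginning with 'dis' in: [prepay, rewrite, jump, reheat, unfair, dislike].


Checking each word for prefix 'dis':
  'prepay' -> no (count: 0)
  'rewrite' -> no (count: 0)
  'jump' -> no (count: 0)
  'reheat' -> no (count: 0)
  'unfair' -> no (count: 0)
  'dislike' -> YES, starts with 'dis' (count: 1)
Total with prefix 'dis': 1

1


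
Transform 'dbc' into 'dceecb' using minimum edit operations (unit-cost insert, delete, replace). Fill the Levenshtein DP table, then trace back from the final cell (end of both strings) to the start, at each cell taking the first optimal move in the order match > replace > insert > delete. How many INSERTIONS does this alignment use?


Edit distance = 4. Backtracking from cell (3, 6) with preference match > replace > insert > delete,
then listing the resulting alignment 'dbc' -> 'dceecb' left to right:
  Step 1: keep 'd'
  Step 2: insert 'c' [insertion #1]
  Step 3: insert 'e' [insertion #2]
  Step 4: replace b->e
  Step 5: keep 'c'
  Step 6: insert 'b' [insertion #3]
Total insertions: 3

3


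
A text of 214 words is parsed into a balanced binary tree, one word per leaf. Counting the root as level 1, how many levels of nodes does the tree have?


In a balanced binary tree with n leaves the deepest leaf is ceil(log2(n)) edges below the root,
so counting node levels inclusive of root and leaves gives ceil(log2(n)) + 1 levels.
log2(214) = 7.7415
ceil(7.7415) = 8
levels = 8 + 1 = 9

9


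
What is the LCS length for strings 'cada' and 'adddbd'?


DP table for LCS of 'cada' and 'adddbd':
       a  d  d  d  b  d
    0  0  0  0  0  0  0
  c 0  0  0  0  0  0  0
  a 0  1  1  1  1  1  1
  d 0  1  2  2  2  2  2
  a 0  1  2  2  2  2  2
LCS: 'ad'
LCS length = 2

2


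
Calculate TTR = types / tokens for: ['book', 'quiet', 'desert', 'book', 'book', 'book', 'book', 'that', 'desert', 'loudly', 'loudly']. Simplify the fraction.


Tokens: 11
Unique types: ('book', 'desert', 'loudly', 'quiet', 'that') = 5
TTR = 5/11
Already in lowest terms.

5/11


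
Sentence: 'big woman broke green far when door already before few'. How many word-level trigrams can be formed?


Word trigrams from [10] words:
  Trigram 1: (big woman broke)
  Trigram 2: (woman broke green)
  Trigram 3: (broke green far)
  Trigram 4: (green far when)
  Trigram 5: (far when door)
  Trigram 6: (when door already)
  Trigram 7: (door already before)
  Trigram 8: (already before few)
Total word trigrams: 10 - 2 = 8

8


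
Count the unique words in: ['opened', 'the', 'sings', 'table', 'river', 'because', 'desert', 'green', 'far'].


Listing all tokens and tracking unique types:
  Token 1: 'opened' -> NEW (unique so far: 1)
  Token 2: 'the' -> NEW (unique so far: 2)
  Token 3: 'sings' -> NEW (unique so far: 3)
  Token 4: 'table' -> NEW (unique so far: 4)
  Token 5: 'river' -> NEW (unique so far: 5)
  Token 6: 'because' -> NEW (unique so far: 6)
  Token 7: 'desert' -> NEW (unique so far: 7)
  Token 8: 'green' -> NEW (unique so far: 8)
  Token 9: 'far' -> NEW (unique so far: 9)
Unique types: ('because', 'desert', 'far', 'green', 'opened', 'river', 'sings', 'table', 'the')
Vocabulary size: 9

9


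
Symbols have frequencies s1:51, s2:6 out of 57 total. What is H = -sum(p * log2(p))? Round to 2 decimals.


Computing entropy H = -sum(p_i * log2(p_i)):
  s1: p = 51/57 = 0.8947, -p*log2(p) = 0.1436
  s2: p = 6/57 = 0.1053, -p*log2(p) = 0.3419
H = sum of terms = 0.4855
Rounded to 2 decimals: 0.49

0.49


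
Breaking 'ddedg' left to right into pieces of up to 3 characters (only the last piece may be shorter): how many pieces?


'ddedg' has 5 characters.
Chunking with max size 3:
  Chunk 1: 'dde' (positions 0-2)
  Chunk 2: 'dg' (positions 3-4)
Total chunks: ceil(5 / 3) = 2

2


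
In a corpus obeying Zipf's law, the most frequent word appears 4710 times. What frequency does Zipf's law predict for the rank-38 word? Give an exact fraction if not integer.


Zipf's law: freq(rank) = f1 / rank
f1 = 4710, rank = 38
freq = 4710 / 38
GCD(4710, 38) = 2
Simplified: 2355/19

2355/19


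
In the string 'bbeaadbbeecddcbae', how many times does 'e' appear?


Scanning 'bbeaadbbeecddcbae' for 'e':
  Position 2: 'e' -> MATCH (count: 1)
  Position 8: 'e' -> MATCH (count: 2)
  Position 9: 'e' -> MATCH (count: 3)
  Position 16: 'e' -> MATCH (count: 4)
Total occurrences of 'e': 4

4


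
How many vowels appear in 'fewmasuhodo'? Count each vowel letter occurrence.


Scanning each character of 'fewmasuhodo':
  Position 1: 'f' -> consonant (running count: 0)
  Position 2: 'e' -> vowel (running count: 1)
  Position 3: 'w' -> consonant (running count: 1)
  Position 4: 'm' -> consonant (running count: 1)
  Position 5: 'a' -> vowel (running count: 2)
  Position 6: 's' -> consonant (running count: 2)
  Position 7: 'u' -> vowel (running count: 3)
  Position 8: 'h' -> consonant (running count: 3)
  Position 9: 'o' -> vowel (running count: 4)
  Position 10: 'd' -> consonant (running count: 4)
  Position 11: 'o' -> vowel (running count: 5)
Total vowels: 5

5


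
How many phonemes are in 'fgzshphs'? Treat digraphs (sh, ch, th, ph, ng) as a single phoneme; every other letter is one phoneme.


Parsing 'fgzshphs' greedily, digraphs first:
  'f' -> consonant phoneme (phonemes so far: 1)
  'g' -> consonant phoneme (phonemes so far: 2)
  'z' -> consonant phoneme (phonemes so far: 3)
  'sh' -> digraph (1 consonant phoneme) (phonemes so far: 4)
  'ph' -> digraph (1 consonant phoneme) (phonemes so far: 5)
  's' -> consonant phoneme (phonemes so far: 6)
Total phonemes: 6

6


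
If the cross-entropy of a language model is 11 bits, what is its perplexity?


Perplexity formula: PP = 2^H
H = 11
PP = 2^11
PP = 2^11 = 2048

2048


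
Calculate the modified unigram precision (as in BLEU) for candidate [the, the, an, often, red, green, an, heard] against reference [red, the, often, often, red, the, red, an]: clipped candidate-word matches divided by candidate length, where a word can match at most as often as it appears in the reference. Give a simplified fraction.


Reference word counts: {'an': 1, 'often': 2, 'red': 3, 'the': 2}
Checking each candidate word (with clipping):
  'the' -> in reference (ref count 2, used 1/2) -> match (matches: 1)
  'the' -> in reference (ref count 2, used 2/2) -> match (matches: 2)
  'an' -> in reference (ref count 1, used 1/1) -> match (matches: 3)
  'often' -> in reference (ref count 2, used 1/2) -> match (matches: 4)
  'red' -> in reference (ref count 3, used 1/3) -> match (matches: 5)
  'green' -> not in reference -> no match (matches: 5)
  'an' -> ref count 1 already used up (1/1) -> clipped, no match (matches: 5)
  'heard' -> not in reference -> no match (matches: 5)
Clipped matches: 5, Candidate length: 8
Precision = 5/8

5/8


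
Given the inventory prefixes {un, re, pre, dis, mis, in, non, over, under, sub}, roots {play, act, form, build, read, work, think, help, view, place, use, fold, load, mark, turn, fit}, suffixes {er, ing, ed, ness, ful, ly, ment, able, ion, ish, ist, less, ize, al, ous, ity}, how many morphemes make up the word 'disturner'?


Segmenting 'disturner' against the inventory:
  'dis' -> prefix (morpheme 1)
  'turn' -> root (morpheme 2)
  'er' -> suffix (morpheme 3)
Total morphemes: 3

3


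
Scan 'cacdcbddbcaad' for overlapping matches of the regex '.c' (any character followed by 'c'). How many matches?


Pattern: .c means any character followed by 'c'.
Scanning 'cacdcbddbcaad' position-by-position:
  Pos 0: window 'ca' -> no
  Pos 1: window 'ac' -> MATCH
  Pos 2: window 'cd' -> no
  Pos 3: window 'dc' -> MATCH
  Pos 4: window 'cb' -> no
  Pos 5: window 'bd' -> no
  Pos 6: window 'dd' -> no
  Pos 7: window 'db' -> no
  Pos 8: window 'bc' -> MATCH
  Pos 9: window 'ca' -> no
  Pos 10: window 'aa' -> no
  Pos 11: window 'ad' -> no
  Pos 12: window 'd' -> no
Total matches: 3

3


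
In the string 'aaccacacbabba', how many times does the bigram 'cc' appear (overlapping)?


Scanning 'aaccacacbabba' for bigram 'cc':
  Position 0: 'aa' -> no
  Position 1: 'ac' -> no
  Position 2: 'cc' -> MATCH
  Position 3: 'ca' -> no
  Position 4: 'ac' -> no
  Position 5: 'ca' -> no
  Position 6: 'ac' -> no
  Position 7: 'cb' -> no
  Position 8: 'ba' -> no
  Position 9: 'ab' -> no
  Position 10: 'bb' -> no
  Position 11: 'ba' -> no
Total matches: 1

1


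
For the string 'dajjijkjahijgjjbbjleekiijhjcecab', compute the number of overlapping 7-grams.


String 'dajjijkjahijgjjbbjleekiijhjcecab' has length L = 32.
Number of overlapping n-grams = L - n + 1
Substituting: 32 - 7 + 1 = 26

26


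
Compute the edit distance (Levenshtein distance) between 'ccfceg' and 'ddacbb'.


Building DP table for s1='ccfceg' (len 6) and s2='ddacbb' (len 6):
       d  d  a  c  b  b
    0  1  2  3  4  5  6
  c 1  1  2  3  3  4  5
  c 2  2  2  3  3  4  5
  f 3  3  3  3  4  4  5
  c 4  4  4  4  3  4  5
  e 5  5  5  5  4  4  5
  g 6  6  6  6  5  5  5
Edit distance = dp[6][6] = 5

5


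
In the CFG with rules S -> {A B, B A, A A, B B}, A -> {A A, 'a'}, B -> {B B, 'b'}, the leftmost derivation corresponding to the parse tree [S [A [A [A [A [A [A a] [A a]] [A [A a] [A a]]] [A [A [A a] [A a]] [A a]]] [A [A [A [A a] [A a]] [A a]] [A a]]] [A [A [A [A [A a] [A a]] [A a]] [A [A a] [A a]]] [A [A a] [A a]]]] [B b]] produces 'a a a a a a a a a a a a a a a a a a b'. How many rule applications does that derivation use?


Every bracketed nonterminal node [X ...] in the tree is produced by exactly one rule application.
Reading the tree off as a leftmost derivation:
  Step 1: S  =>  A B   (applied S -> A B)
  Step 2: A B  =>  A A B   (applied A -> A A)
  Step 3: A A B  =>  A A A B   (applied A -> A A)
  Step 4: A A A B  =>  A A A A B   (applied A -> A A)
  Step 5: A A A A B  =>  A A A A A B   (applied A -> A A)
  Step 6: A A A A A B  =>  A A A A A A B   (applied A -> A A)
  Step 7: A A A A A A B  =>  a A A A A A B   (applied A -> a)
  Step 8: a A A A A A B  =>  a a A A A A B   (applied A -> a)
  Step 9: a a A A A A B  =>  a a A A A A A B   (applied A -> A A)
  Step 10: a a A A A A A B  =>  a a a A A A A B   (applied A -> a)
  Step 11: a a a A A A A B  =>  a a a a A A A B   (applied A -> a)
  Step 12: a a a a A A A B  =>  a a a a A A A A B   (applied A -> A A)
  Step 13: a a a a A A A A B  =>  a a a a A A A A A B   (applied A -> A A)
  Step 14: a a a a A A A A A B  =>  a a a a a A A A A B   (applied A -> a)
  Step 15: a a a a a A A A A B  =>  a a a a a a A A A B   (applied A -> a)
  Step 16: a a a a a a A A A B  =>  a a a a a a a A A B   (applied A -> a)
  Step 17: a a a a a a a A A B  =>  a a a a a a a A A A B   (applied A -> A A)
  Step 18: a a a a a a a A A A B  =>  a a a a a a a A A A A B   (applied A -> A A)
  Step 19: a a a a a a a A A A A B  =>  a a a a a a a A A A A A B   (applied A -> A A)
  Step 20: a a a a a a a A A A A A B  =>  a a a a a a a a A A A A B   (applied A -> a)
  Step 21: a a a a a a a a A A A A B  =>  a a a a a a a a a A A A B   (applied A -> a)
  Step 22: a a a a a a a a a A A A B  =>  a a a a a a a a a a A A B   (applied A -> a)
  Step 23: a a a a a a a a a a A A B  =>  a a a a a a a a a a a A B   (applied A -> a)
  Step 24: a a a a a a a a a a a A B  =>  a a a a a a a a a a a A A B   (applied A -> A A)
  Step 25: a a a a a a a a a a a A A B  =>  a a a a a a a a a a a A A A B   (applied A -> A A)
  Step 26: a a a a a a a a a a a A A A B  =>  a a a a a a a a a a a A A A A B   (applied A -> A A)
  Step 27: a a a a a a a a a a a A A A A B  =>  a a a a a a a a a a a A A A A A B   (applied A -> A A)
  Step 28: a a a a a a a a a a a A A A A A B  =>  a a a a a a a a a a a a A A A A B   (applied A -> a)
  Step 29: a a a a a a a a a a a a A A A A B  =>  a a a a a a a a a a a a a A A A B   (applied A -> a)
  Step 30: a a a a a a a a a a a a a A A A B  =>  a a a a a a a a a a a a a a A A B   (applied A -> a)
  Step 31: a a a a a a a a a a a a a a A A B  =>  a a a a a a a a a a a a a a A A A B   (applied A -> A A)
  Step 32: a a a a a a a a a a a a a a A A A B  =>  a a a a a a a a a a a a a a a A A B   (applied A -> a)
  Step 33: a a a a a a a a a a a a a a a A A B  =>  a a a a a a a a a a a a a a a a A B   (applied A -> a)
  Step 34: a a a a a a a a a a a a a a a a A B  =>  a a a a a a a a a a a a a a a a A A B   (applied A -> A A)
  Step 35: a a a a a a a a a a a a a a a a A A B  =>  a a a a a a a a a a a a a a a a a A B   (applied A -> a)
  Step 36: a a a a a a a a a a a a a a a a a A B  =>  a a a a a a a a a a a a a a a a a a B   (applied A -> a)
  Step 37: a a a a a a a a a a a a a a a a a a B  =>  a a a a a a a a a a a a a a a a a a b   (applied B -> b)
Final yield: a a a a a a a a a a a a a a a a a a b
Total rewrite steps: 37

37


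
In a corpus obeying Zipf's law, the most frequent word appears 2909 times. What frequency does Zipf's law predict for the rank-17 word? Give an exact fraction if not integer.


Zipf's law: freq(rank) = f1 / rank
f1 = 2909, rank = 17
freq = 2909 / 17
GCD(2909, 17) = 1
Simplified: 2909/17

2909/17


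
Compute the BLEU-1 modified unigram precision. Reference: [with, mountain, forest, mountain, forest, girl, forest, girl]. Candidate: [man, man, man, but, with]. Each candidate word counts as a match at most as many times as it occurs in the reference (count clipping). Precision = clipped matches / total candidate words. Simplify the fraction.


Reference word counts: {'forest': 3, 'girl': 2, 'mountain': 2, 'with': 1}
Checking each candidate word (with clipping):
  'man' -> not in reference -> no match (matches: 0)
  'man' -> not in reference -> no match (matches: 0)
  'man' -> not in reference -> no match (matches: 0)
  'but' -> not in reference -> no match (matches: 0)
  'with' -> in reference (ref count 1, used 1/1) -> match (matches: 1)
Clipped matches: 1, Candidate length: 5
Precision = 1/5

1/5


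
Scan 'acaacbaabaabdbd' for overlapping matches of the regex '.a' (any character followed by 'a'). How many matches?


Pattern: .a means any character followed by 'a'.
Scanning 'acaacbaabaabdbd' position-by-position:
  Pos 0: window 'ac' -> no
  Pos 1: window 'ca' -> MATCH
  Pos 2: window 'aa' -> MATCH
  Pos 3: window 'ac' -> no
  Pos 4: window 'cb' -> no
  Pos 5: window 'ba' -> MATCH
  Pos 6: window 'aa' -> MATCH
  Pos 7: window 'ab' -> no
  Pos 8: window 'ba' -> MATCH
  Pos 9: window 'aa' -> MATCH
  Pos 10: window 'ab' -> no
  Pos 11: window 'bd' -> no
  Pos 12: window 'db' -> no
  Pos 13: window 'bd' -> no
  Pos 14: window 'd' -> no
Total matches: 6

6


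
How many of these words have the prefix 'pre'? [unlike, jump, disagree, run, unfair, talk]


Checking each word for prefix 'pre':
  'unlike' -> no (count: 0)
  'jump' -> no (count: 0)
  'disagree' -> no (count: 0)
  'run' -> no (count: 0)
  'unfair' -> no (count: 0)
  'talk' -> no (count: 0)
Total with prefix 'pre': 0

0


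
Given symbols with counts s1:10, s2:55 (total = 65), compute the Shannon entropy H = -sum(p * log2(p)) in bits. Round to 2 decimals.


Computing entropy H = -sum(p_i * log2(p_i)):
  s1: p = 10/65 = 0.1538, -p*log2(p) = 0.4155
  s2: p = 55/65 = 0.8462, -p*log2(p) = 0.2039
H = sum of terms = 0.6194
Rounded to 2 decimals: 0.62

0.62


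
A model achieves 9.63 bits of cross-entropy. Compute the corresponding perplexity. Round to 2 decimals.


Perplexity formula: PP = 2^H
H = 9.63
PP = 2^9.63
Decompose: 2^9.63 = 2^9 * 2^0.63
2^9 = 512, 2^0.63 ~ 1.5475650
PP ~ 512 * 1.5475650 = 792.3532800
Rounded to 2 decimals: 792.35

792.35


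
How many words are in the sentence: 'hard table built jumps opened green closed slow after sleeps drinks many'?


Counting words by splitting on spaces:
  Word 1: 'hard'
  Word 2: 'table'
  Word 3: 'built'
  Word 4: 'jumps'
  Word 5: 'opened'
  Word 6: 'green'
  Word 7: 'closed'
  Word 8: 'slow'
  Word 9: 'after'
  Word 10: 'sleeps'
  Word 11: 'drinks'
  Word 12: 'many'
Total words: 12

12


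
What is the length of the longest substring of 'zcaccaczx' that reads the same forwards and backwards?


Scanning 'zcaccaczx' for palindromic substrings.
Substring at positions 0-7: 'zcaccacz'.
Check: reverse('zcaccacz') = 'zcaccacz' -> palindrome confirmed.
Neighbouring characters ('-' / 'x') break symmetry, so it cannot extend further.
No longer palindromic substring exists; longest length = 8

8


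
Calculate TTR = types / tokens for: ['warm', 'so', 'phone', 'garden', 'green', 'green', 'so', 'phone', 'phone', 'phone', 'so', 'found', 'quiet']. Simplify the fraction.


Tokens: 13
Unique types: ('found', 'garden', 'green', 'phone', 'quiet', 'so', 'warm') = 7
TTR = 7/13
Already in lowest terms.

7/13


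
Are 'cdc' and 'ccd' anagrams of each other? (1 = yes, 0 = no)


Sort characters of 'cdc': 'ccd'
Sort characters of 'ccd': 'ccd'
Sorted forms match -> they ARE anagrams
Result: 1

1


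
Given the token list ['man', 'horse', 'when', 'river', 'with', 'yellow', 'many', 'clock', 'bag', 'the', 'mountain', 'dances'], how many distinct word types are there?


Listing all tokens and tracking unique types:
  Token 1: 'man' -> NEW (unique so far: 1)
  Token 2: 'horse' -> NEW (unique so far: 2)
  Token 3: 'when' -> NEW (unique so far: 3)
  Token 4: 'river' -> NEW (unique so far: 4)
  Token 5: 'with' -> NEW (unique so far: 5)
  Token 6: 'yellow' -> NEW (unique so far: 6)
  Token 7: 'many' -> NEW (unique so far: 7)
  Token 8: 'clock' -> NEW (unique so far: 8)
  Token 9: 'bag' -> NEW (unique so far: 9)
  Token 10: 'the' -> NEW (unique so far: 10)
  Token 11: 'mountain' -> NEW (unique so far: 11)
  Token 12: 'dances' -> NEW (unique so far: 12)
Unique types: ('bag', 'clock', 'dances', 'horse', 'man', 'many', 'mountain', 'river', 'the', 'when', 'with', 'yellow')
Vocabulary size: 12

12


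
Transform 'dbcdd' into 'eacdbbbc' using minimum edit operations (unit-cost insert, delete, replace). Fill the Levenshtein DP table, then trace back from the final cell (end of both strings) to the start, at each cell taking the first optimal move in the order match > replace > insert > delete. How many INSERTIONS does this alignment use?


Edit distance = 6. Backtracking from cell (5, 8) with preference match > replace > insert > delete,
then listing the resulting alignment 'dbcdd' -> 'eacdbbbc' left to right:
  Step 1: insert 'e' [insertion #1]
  Step 2: insert 'a' [insertion #2]
  Step 3: insert 'c' [insertion #3]
  Step 4: keep 'd'
  Step 5: keep 'b'
  Step 6: replace c->b
  Step 7: replace d->b
  Step 8: replace d->c
Total insertions: 3

3


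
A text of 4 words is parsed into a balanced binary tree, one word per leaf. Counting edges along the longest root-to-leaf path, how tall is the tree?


In a balanced binary tree with n leaves the deepest leaf is ceil(log2(n)) edges below the root.
log2(4) = 2.0000
ceil(2.0000) = 2
height (edges) = 2

2


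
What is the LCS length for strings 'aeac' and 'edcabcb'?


DP table for LCS of 'aeac' and 'edcabcb':
       e  d  c  a  b  c  b
    0  0  0  0  0  0  0  0
  a 0  0  0  0  1  1  1  1
  e 0  1  1  1  1  1  1  1
  a 0  1  1  1  2  2  2  2
  c 0  1  1  2  2  2  3  3
LCS: 'eac'
LCS length = 3

3


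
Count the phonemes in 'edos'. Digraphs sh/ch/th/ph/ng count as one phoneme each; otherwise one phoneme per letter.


Parsing 'edos' greedily, digraphs first:
  'e' -> vowel phoneme (phonemes so far: 1)
  'd' -> consonant phoneme (phonemes so far: 2)
  'o' -> vowel phoneme (phonemes so far: 3)
  's' -> consonant phoneme (phonemes so far: 4)
Total phonemes: 4

4


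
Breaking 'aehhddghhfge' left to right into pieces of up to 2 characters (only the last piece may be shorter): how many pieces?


'aehhddghhfge' has 12 characters.
Chunking with max size 2:
  Chunk 1: 'ae' (positions 0-1)
  Chunk 2: 'hh' (positions 2-3)
  Chunk 3: 'dd' (positions 4-5)
  Chunk 4: 'gh' (positions 6-7)
  Chunk 5: 'hf' (positions 8-9)
  Chunk 6: 'ge' (positions 10-11)
Total chunks: ceil(12 / 2) = 6

6


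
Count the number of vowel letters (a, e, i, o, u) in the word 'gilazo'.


Scanning each character of 'gilazo':
  Position 1: 'g' -> consonant (running count: 0)
  Position 2: 'i' -> vowel (running count: 1)
  Position 3: 'l' -> consonant (running count: 1)
  Position 4: 'a' -> vowel (running count: 2)
  Position 5: 'z' -> consonant (running count: 2)
  Position 6: 'o' -> vowel (running count: 3)
Total vowels: 3

3


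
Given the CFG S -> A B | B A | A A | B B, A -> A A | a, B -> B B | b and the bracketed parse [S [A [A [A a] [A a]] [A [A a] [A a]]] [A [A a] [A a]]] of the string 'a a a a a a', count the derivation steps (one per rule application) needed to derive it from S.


Every bracketed nonterminal node [X ...] in the tree is produced by exactly one rule application.
Reading the tree off as a leftmost derivation:
  Step 1: S  =>  A A   (applied S -> A A)
  Step 2: A A  =>  A A A   (applied A -> A A)
  Step 3: A A A  =>  A A A A   (applied A -> A A)
  Step 4: A A A A  =>  a A A A   (applied A -> a)
  Step 5: a A A A  =>  a a A A   (applied A -> a)
  Step 6: a a A A  =>  a a A A A   (applied A -> A A)
  Step 7: a a A A A  =>  a a a A A   (applied A -> a)
  Step 8: a a a A A  =>  a a a a A   (applied A -> a)
  Step 9: a a a a A  =>  a a a a A A   (applied A -> A A)
  Step 10: a a a a A A  =>  a a a a a A   (applied A -> a)
  Step 11: a a a a a A  =>  a a a a a a   (applied A -> a)
Final yield: a a a a a a
Total rewrite steps: 11

11


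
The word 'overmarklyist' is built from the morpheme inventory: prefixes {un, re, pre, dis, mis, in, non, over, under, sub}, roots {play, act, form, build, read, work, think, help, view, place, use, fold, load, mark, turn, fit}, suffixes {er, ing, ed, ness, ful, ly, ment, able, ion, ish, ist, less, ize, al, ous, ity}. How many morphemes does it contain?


Segmenting 'overmarklyist' against the inventory:
  'over' -> prefix (morpheme 1)
  'mark' -> root (morpheme 2)
  'ly' -> suffix (morpheme 3)
  'ist' -> suffix (morpheme 4)
Total morphemes: 4

4


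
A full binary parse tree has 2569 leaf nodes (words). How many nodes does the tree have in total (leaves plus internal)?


Leaf nodes (terminals): 2569
Internal nodes = n - 1 = 2569 - 1 = 2568
Total = leaves + internal = 2569 + 2568 = 5137

5137


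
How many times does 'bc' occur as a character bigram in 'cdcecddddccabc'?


Scanning 'cdcecddddccabc' for bigram 'bc':
  Position 0: 'cd' -> no
  Position 1: 'dc' -> no
  Position 2: 'ce' -> no
  Position 3: 'ec' -> no
  Position 4: 'cd' -> no
  Position 5: 'dd' -> no
  Position 6: 'dd' -> no
  Position 7: 'dd' -> no
  Position 8: 'dc' -> no
  Position 9: 'cc' -> no
  Position 10: 'ca' -> no
  Position 11: 'ab' -> no
  Position 12: 'bc' -> MATCH
Total matches: 1

1


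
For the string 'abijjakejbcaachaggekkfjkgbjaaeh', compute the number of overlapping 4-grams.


String 'abijjakejbcaachaggekkfjkgbjaaeh' has length L = 31.
Number of overlapping n-grams = L - n + 1
Substituting: 31 - 4 + 1 = 28

28


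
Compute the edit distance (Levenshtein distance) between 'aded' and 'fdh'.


Building DP table for s1='aded' (len 4) and s2='fdh' (len 3):
       f  d  h
    0  1  2  3
  a 1  1  2  3
  d 2  2  1  2
  e 3  3  2  2
  d 4  4  3  3
Edit distance = dp[4][3] = 3

3


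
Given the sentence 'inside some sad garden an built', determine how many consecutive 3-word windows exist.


Word trigrams from [6] words:
  Trigram 1: (inside some sad)
  Trigram 2: (some sad garden)
  Trigram 3: (sad garden an)
  Trigram 4: (garden an built)
Total word trigrams: 6 - 2 = 4

4


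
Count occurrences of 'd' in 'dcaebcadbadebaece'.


Scanning 'dcaebcadbadebaece' for 'd':
  Position 0: 'd' -> MATCH (count: 1)
  Position 7: 'd' -> MATCH (count: 2)
  Position 10: 'd' -> MATCH (count: 3)
Total occurrences of 'd': 3

3


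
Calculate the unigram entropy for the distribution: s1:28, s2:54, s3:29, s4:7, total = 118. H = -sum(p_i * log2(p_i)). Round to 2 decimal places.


Computing entropy H = -sum(p_i * log2(p_i)):
  s1: p = 28/118 = 0.2373, -p*log2(p) = 0.4924
  s2: p = 54/118 = 0.4576, -p*log2(p) = 0.5161
  s3: p = 29/118 = 0.2458, -p*log2(p) = 0.4976
  s4: p = 7/118 = 0.0593, -p*log2(p) = 0.2418
H = sum of terms = 1.7479
Rounded to 2 decimals: 1.75

1.75


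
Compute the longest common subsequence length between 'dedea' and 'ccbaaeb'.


DP table for LCS of 'dedea' and 'ccbaaeb':
       c  c  b  a  a  e  b
    0  0  0  0  0  0  0  0
  d 0  0  0  0  0  0  0  0
  e 0  0  0  0  0  0  1  1
  d 0  0  0  0  0  0  1  1
  e 0  0  0  0  0  0  1  1
  a 0  0  0  0  1  1  1  1
LCS: 'e'
LCS length = 1

1


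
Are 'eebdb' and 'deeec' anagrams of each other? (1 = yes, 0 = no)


Sort characters of 'eebdb': 'bbdee'
Sort characters of 'deeec': 'cdeee'
Sorted forms differ -> they are NOT anagrams
Result: 0

0


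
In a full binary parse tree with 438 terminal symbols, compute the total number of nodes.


Leaf nodes (terminals): 438
Internal nodes = n - 1 = 438 - 1 = 437
Total = leaves + internal = 438 + 437 = 875

875


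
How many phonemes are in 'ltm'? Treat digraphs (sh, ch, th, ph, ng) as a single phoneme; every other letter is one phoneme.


Parsing 'ltm' greedily, digraphs first:
  'l' -> consonant phoneme (phonemes so far: 1)
  't' -> consonant phoneme (phonemes so far: 2)
  'm' -> consonant phoneme (phonemes so far: 3)
Total phonemes: 3

3


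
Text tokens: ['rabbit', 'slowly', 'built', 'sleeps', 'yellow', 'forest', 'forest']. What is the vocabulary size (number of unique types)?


Listing all tokens and tracking unique types:
  Token 1: 'rabbit' -> NEW (unique so far: 1)
  Token 2: 'slowly' -> NEW (unique so far: 2)
  Token 3: 'built' -> NEW (unique so far: 3)
  Token 4: 'sleeps' -> NEW (unique so far: 4)
  Token 5: 'yellow' -> NEW (unique so far: 5)
  Token 6: 'forest' -> NEW (unique so far: 6)
  Token 7: 'forest' -> duplicate (unique so far: 6)
Unique types: ('built', 'forest', 'rabbit', 'sleeps', 'slowly', 'yellow')
Vocabulary size: 6

6


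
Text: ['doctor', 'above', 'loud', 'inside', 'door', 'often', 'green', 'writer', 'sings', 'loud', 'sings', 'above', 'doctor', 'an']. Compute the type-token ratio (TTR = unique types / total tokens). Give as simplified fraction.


Tokens: 14
Unique types: ('above', 'an', 'doctor', 'door', 'green', 'inside', 'loud', 'often', 'sings', 'writer') = 10
TTR = 10/14
Simplify: divide both by 2 -> 5/7
TTR = 5/7

5/7


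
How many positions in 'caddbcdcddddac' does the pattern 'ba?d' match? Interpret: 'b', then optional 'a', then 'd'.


Pattern: ba?d means 'b', then optional 'a', then 'd'.
Scanning 'caddbcdcddddac' position-by-position:
  Pos 0: window 'cad' -> no
  Pos 1: window 'add' -> no
  Pos 2: window 'ddb' -> no
  Pos 3: window 'dbc' -> no
  Pos 4: window 'bcd' -> no
  Pos 5: window 'cdc' -> no
  Pos 6: window 'dcd' -> no
  Pos 7: window 'cdd' -> no
  Pos 8: window 'ddd' -> no
  Pos 9: window 'ddd' -> no
  Pos 10: window 'dda' -> no
  Pos 11: window 'dac' -> no
  Pos 12: window 'ac' -> no
  Pos 13: window 'c' -> no
Total matches: 0

0


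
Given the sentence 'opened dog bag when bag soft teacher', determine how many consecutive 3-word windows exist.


Word trigrams from [7] words:
  Trigram 1: (opened dog bag)
  Trigram 2: (dog bag when)
  Trigram 3: (bag when bag)
  Trigram 4: (when bag soft)
  Trigram 5: (bag soft teacher)
Total word trigrams: 7 - 2 = 5

5


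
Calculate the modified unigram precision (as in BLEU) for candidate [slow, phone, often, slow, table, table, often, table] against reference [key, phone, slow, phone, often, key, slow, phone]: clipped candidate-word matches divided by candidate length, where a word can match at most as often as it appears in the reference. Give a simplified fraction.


Reference word counts: {'key': 2, 'often': 1, 'phone': 3, 'slow': 2}
Checking each candidate word (with clipping):
  'slow' -> in reference (ref count 2, used 1/2) -> match (matches: 1)
  'phone' -> in reference (ref count 3, used 1/3) -> match (matches: 2)
  'often' -> in reference (ref count 1, used 1/1) -> match (matches: 3)
  'slow' -> in reference (ref count 2, used 2/2) -> match (matches: 4)
  'table' -> not in reference -> no match (matches: 4)
  'table' -> not in reference -> no match (matches: 4)
  'often' -> ref count 1 already used up (1/1) -> clipped, no match (matches: 4)
  'table' -> not in reference -> no match (matches: 4)
Clipped matches: 4, Candidate length: 8
Precision = 4/8 = 1/2

1/2


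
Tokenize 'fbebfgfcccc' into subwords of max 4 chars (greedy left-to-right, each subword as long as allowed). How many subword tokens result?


'fbebfgfcccc' has 11 characters.
Chunking with max size 4:
  Chunk 1: 'fbeb' (positions 0-3)
  Chunk 2: 'fgfc' (positions 4-7)
  Chunk 3: 'ccc' (positions 8-10)
Total chunks: ceil(11 / 4) = 3

3


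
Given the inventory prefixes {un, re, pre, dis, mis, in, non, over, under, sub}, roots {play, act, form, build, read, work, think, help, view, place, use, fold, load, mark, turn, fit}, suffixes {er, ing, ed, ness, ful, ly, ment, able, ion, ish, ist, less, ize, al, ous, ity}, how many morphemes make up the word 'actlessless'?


Segmenting 'actlessless' against the inventory:
  'act' -> root (morpheme 1)
  'less' -> suffix (morpheme 2)
  'less' -> suffix (morpheme 3)
Total morphemes: 3

3


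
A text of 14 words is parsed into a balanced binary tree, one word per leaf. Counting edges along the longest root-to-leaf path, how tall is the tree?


In a balanced binary tree with n leaves the deepest leaf is ceil(log2(n)) edges below the root.
log2(14) = 3.8074
ceil(3.8074) = 4
height (edges) = 4

4


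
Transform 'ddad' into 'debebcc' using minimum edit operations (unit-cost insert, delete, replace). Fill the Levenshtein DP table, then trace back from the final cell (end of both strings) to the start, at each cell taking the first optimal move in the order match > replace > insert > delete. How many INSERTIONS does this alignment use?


Edit distance = 6. Backtracking from cell (4, 7) with preference match > replace > insert > delete,
then listing the resulting alignment 'ddad' -> 'debebcc' left to right:
  Step 1: keep 'd'
  Step 2: insert 'e' [insertion #1]
  Step 3: insert 'b' [insertion #2]
  Step 4: insert 'e' [insertion #3]
  Step 5: replace d->b
  Step 6: replace a->c
  Step 7: replace d->c
Total insertions: 3

3


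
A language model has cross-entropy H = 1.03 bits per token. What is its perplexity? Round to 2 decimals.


Perplexity formula: PP = 2^H
H = 1.03
PP = 2^1.03
Decompose: 2^1.03 = 2^1 * 2^0.03
2^1 = 2, 2^0.03 ~ 1.0210121
PP ~ 2 * 1.0210121 = 2.0420242
Rounded to 2 decimals: 2.04

2.04


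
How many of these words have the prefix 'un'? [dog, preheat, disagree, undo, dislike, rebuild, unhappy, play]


Checking each word for prefix 'un':
  'dog' -> no (count: 0)
  'preheat' -> no (count: 0)
  'disagree' -> no (count: 0)
  'undo' -> YES, starts with 'un' (count: 1)
  'dislike' -> no (count: 1)
  'rebuild' -> no (count: 1)
  'unhappy' -> YES, starts with 'un' (count: 2)
  'play' -> no (count: 2)
Total with prefix 'un': 2

2


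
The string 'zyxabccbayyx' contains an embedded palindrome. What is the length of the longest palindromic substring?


Scanning 'zyxabccbayyx' for palindromic substrings.
Substring at positions 3-8: 'abccba'.
Check: reverse('abccba') = 'abccba' -> palindrome confirmed.
Neighbouring characters ('x' / 'y') break symmetry, so it cannot extend further.
No longer palindromic substring exists; longest length = 6

6


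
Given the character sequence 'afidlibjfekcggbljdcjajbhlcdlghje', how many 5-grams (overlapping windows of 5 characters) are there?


String 'afidlibjfekcggbljdcjajbhlcdlghje' has length L = 32.
Number of overlapping n-grams = L - n + 1
Substituting: 32 - 5 + 1 = 28

28


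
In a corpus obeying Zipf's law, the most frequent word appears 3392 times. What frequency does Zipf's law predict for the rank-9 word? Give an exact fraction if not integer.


Zipf's law: freq(rank) = f1 / rank
f1 = 3392, rank = 9
freq = 3392 / 9
GCD(3392, 9) = 1
Simplified: 3392/9

3392/9


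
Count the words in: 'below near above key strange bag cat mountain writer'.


Counting words by splitting on spaces:
  Word 1: 'below'
  Word 2: 'near'
  Word 3: 'above'
  Word 4: 'key'
  Word 5: 'strange'
  Word 6: 'bag'
  Word 7: 'cat'
  Word 8: 'mountain'
  Word 9: 'writer'
Total words: 9

9


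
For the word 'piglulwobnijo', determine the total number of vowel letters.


Scanning each character of 'piglulwobnijo':
  Position 1: 'p' -> consonant (running count: 0)
  Position 2: 'i' -> vowel (running count: 1)
  Position 3: 'g' -> consonant (running count: 1)
  Position 4: 'l' -> consonant (running count: 1)
  Position 5: 'u' -> vowel (running count: 2)
  Position 6: 'l' -> consonant (running count: 2)
  Position 7: 'w' -> consonant (running count: 2)
  Position 8: 'o' -> vowel (running count: 3)
  Position 9: 'b' -> consonant (running count: 3)
  Position 10: 'n' -> consonant (running count: 3)
  Position 11: 'i' -> vowel (running count: 4)
  Position 12: 'j' -> consonant (running count: 4)
  Position 13: 'o' -> vowel (running count: 5)
Total vowels: 5

5


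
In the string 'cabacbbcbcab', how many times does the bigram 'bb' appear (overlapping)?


Scanning 'cabacbbcbcab' for bigram 'bb':
  Position 0: 'ca' -> no
  Position 1: 'ab' -> no
  Position 2: 'ba' -> no
  Position 3: 'ac' -> no
  Position 4: 'cb' -> no
  Position 5: 'bb' -> MATCH
  Position 6: 'bc' -> no
  Position 7: 'cb' -> no
  Position 8: 'bc' -> no
  Position 9: 'ca' -> no
  Position 10: 'ab' -> no
Total matches: 1

1


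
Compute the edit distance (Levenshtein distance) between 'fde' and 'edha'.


Building DP table for s1='fde' (len 3) and s2='edha' (len 4):
       e  d  h  a
    0  1  2  3  4
  f 1  1  2  3  4
  d 2  2  1  2  3
  e 3  2  2  2  3
Edit distance = dp[3][4] = 3

3


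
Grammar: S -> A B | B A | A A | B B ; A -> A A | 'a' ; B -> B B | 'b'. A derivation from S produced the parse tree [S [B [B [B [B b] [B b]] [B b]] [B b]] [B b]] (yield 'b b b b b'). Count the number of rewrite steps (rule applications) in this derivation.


Every bracketed nonterminal node [X ...] in the tree is produced by exactly one rule application.
Reading the tree off as a leftmost derivation:
  Step 1: S  =>  B B   (applied S -> B B)
  Step 2: B B  =>  B B B   (applied B -> B B)
  Step 3: B B B  =>  B B B B   (applied B -> B B)
  Step 4: B B B B  =>  B B B B B   (applied B -> B B)
  Step 5: B B B B B  =>  b B B B B   (applied B -> b)
  Step 6: b B B B B  =>  b b B B B   (applied B -> b)
  Step 7: b b B B B  =>  b b b B B   (applied B -> b)
  Step 8: b b b B B  =>  b b b b B   (applied B -> b)
  Step 9: b b b b B  =>  b b b b b   (applied B -> b)
Final yield: b b b b b
Total rewrite steps: 9

9


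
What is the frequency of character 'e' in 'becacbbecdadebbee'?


Scanning 'becacbbecdadebbee' for 'e':
  Position 1: 'e' -> MATCH (count: 1)
  Position 7: 'e' -> MATCH (count: 2)
  Position 12: 'e' -> MATCH (count: 3)
  Position 15: 'e' -> MATCH (count: 4)
  Position 16: 'e' -> MATCH (count: 5)
Total occurrences of 'e': 5

5


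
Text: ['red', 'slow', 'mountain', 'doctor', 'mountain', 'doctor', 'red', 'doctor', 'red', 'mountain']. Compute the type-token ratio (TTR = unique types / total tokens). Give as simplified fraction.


Tokens: 10
Unique types: ('doctor', 'mountain', 'red', 'slow') = 4
TTR = 4/10
Simplify: divide both by 2 -> 2/5
TTR = 2/5

2/5
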